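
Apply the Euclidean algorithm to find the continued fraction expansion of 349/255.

[1; 2, 1, 2, 2, 13]

Run the Euclidean algorithm on 349 and 255; the successive quotients are the partial quotients a_0, a_1, ... (each step inverts the fractional part left over by the previous one):
  349 = 1*255 + 94, so a_0 = 1.
  255 = 2*94 + 67, so a_1 = 2.
  94 = 1*67 + 27, so a_2 = 1.
  67 = 2*27 + 13, so a_3 = 2.
  27 = 2*13 + 1, so a_4 = 2.
  13 = 13*1 + 0, so a_5 = 13.
The remainder reaches 0 after 6 divisions, so the expansion has 6 partial quotients, read off in order.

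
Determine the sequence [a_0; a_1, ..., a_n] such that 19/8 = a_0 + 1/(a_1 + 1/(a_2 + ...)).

[2; 2, 1, 2]

Run the Euclidean algorithm on 19 and 8; the successive quotients are the partial quotients a_0, a_1, ... (each step inverts the fractional part left over by the previous one):
  19 = 2*8 + 3, so a_0 = 2.
  8 = 2*3 + 2, so a_1 = 2.
  3 = 1*2 + 1, so a_2 = 1.
  2 = 2*1 + 0, so a_3 = 2.
The remainder reaches 0 after 4 divisions, so the expansion has 4 partial quotients, read off in order.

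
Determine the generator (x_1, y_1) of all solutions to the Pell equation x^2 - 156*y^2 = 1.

(x, y) = (25, 2)

First expand sqrt(156) as a continued fraction. With x_i = (sqrt(156) + m_i)/d_i and (m_0, d_0) = (0, 1): a_0 = floor(sqrt(156)) = 12, since 12^2 = 144 <= 156 < 169 = 13^2.
Iterate m_{i+1} = d_i*a_i - m_i, d_{i+1} = (156 - m_{i+1}^2)/d_i, a_{i+1} = floor((a_0 + m_{i+1})/d_{i+1}):
  m_1 = 1*12 - 0 = 12, d_1 = (156 - 12^2)/1 = 12/1 = 12, a_1 = floor((12 + 12)/12) = 2.
  m_2 = 12*2 - 12 = 12, d_2 = (156 - 12^2)/12 = 12/12 = 1, a_2 = floor((12 + 12)/1) = 24.
  m_3 = 1*24 - 12 = 12, d_3 = (156 - 12^2)/1 = 12/1 = 12: (m_3, d_3) = (m_1, d_1) = (12, 12), so from here the quotients repeat a_1, a_2; the period length is 2.
So sqrt(156) = [12; (2, 24)] with period length k = 2.
k is even, so the fundamental solution of x^2 - 156y^2 = 1 is (p_{k-1}, q_{k-1}) = (p_1, q_1); compute convergents through index 1.
Convergents (p_i = a_i*p_{i-1} + p_{i-2}, q_i = a_i*q_{i-1} + q_{i-2} with p_{-2}=0, p_{-1}=1, q_{-2}=1, q_{-1}=0):
  i=0: a_0=12, p_0 = 12*1 + 0 = 12, q_0 = 12*0 + 1 = 1.
  i=1: a_1=2, p_1 = 2*12 + 1 = 25, q_1 = 2*1 + 0 = 2.
Check: 25^2 - 156*2^2 = 625 - 624 = 1, so (x, y) = (25, 2) solves the equation, and by the theorem it is the least positive solution.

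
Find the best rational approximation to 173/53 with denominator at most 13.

Expand x = 173/53 as a continued fraction with the Euclidean algorithm:
  173 = 3*53 + 14, so a_0 = 3.
  53 = 3*14 + 11, so a_1 = 3.
  14 = 1*11 + 3, so a_2 = 1.
  11 = 3*3 + 2, so a_3 = 3.
  3 = 1*2 + 1, so a_4 = 1.
  2 = 2*1 + 0, so a_5 = 2.
so x = [3; 3, 1, 3, 1, 2].
Convergents (p_i = a_i*p_{i-1} + p_{i-2}, q_i = a_i*q_{i-1} + q_{i-2} with p_{-2}=0, p_{-1}=1, q_{-2}=1, q_{-1}=0), until the denominator exceeds 13:
  i=0: a_0=3, p_0 = 3*1 + 0 = 3, q_0 = 3*0 + 1 = 1.
  i=1: a_1=3, p_1 = 3*3 + 1 = 10, q_1 = 3*1 + 0 = 3.
  i=2: a_2=1, p_2 = 1*10 + 3 = 13, q_2 = 1*3 + 1 = 4.
  i=3: a_3=3, p_3 = 3*13 + 10 = 49, q_3 = 3*4 + 3 = 15.
q_3 = 15 > 13, so the last convergent with denominator <= 13 is p_2/q_2 = 13/4.
The closest fraction with denominator <= 13 is either p_2/q_2 or the intermediate fraction (k*p_2 + p_1)/(k*q_2 + q_1) with the largest k >= 1 whose denominator stays <= 13; these approach x as k grows, and every other convergent or intermediate fraction in range is farther away.
Largest k: floor((13 - q_1)/q_2) = floor((13 - 3)/4) = 2.
That gives (2*13 + 10)/(2*4 + 3) = 36/11.
Compare the errors: |x - 13/4| = |173*4 - 13*53|/(53*4) = 3/212, and |x - 36/11| = |173*11 - 36*53|/(53*11) = 5/583.
Cross-multiplying, 5*212 = 1060 < 1749 = 3*583, so 5/583 is smaller: the intermediate fraction 36/11 is closer to x than 13/4.

36/11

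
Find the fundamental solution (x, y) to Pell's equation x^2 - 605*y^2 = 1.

(x, y) = (930249, 37820)

First expand sqrt(605) as a continued fraction. With x_i = (sqrt(605) + m_i)/d_i and (m_0, d_0) = (0, 1): a_0 = floor(sqrt(605)) = 24, since 24^2 = 576 <= 605 < 625 = 25^2.
Iterate m_{i+1} = d_i*a_i - m_i, d_{i+1} = (605 - m_{i+1}^2)/d_i, a_{i+1} = floor((a_0 + m_{i+1})/d_{i+1}):
  m_1 = 1*24 - 0 = 24, d_1 = (605 - 24^2)/1 = 29/1 = 29, a_1 = floor((24 + 24)/29) = 1.
  m_2 = 29*1 - 24 = 5, d_2 = (605 - 5^2)/29 = 580/29 = 20, a_2 = floor((24 + 5)/20) = 1.
  m_3 = 20*1 - 5 = 15, d_3 = (605 - 15^2)/20 = 380/20 = 19, a_3 = floor((24 + 15)/19) = 2.
  m_4 = 19*2 - 15 = 23, d_4 = (605 - 23^2)/19 = 76/19 = 4, a_4 = floor((24 + 23)/4) = 11.
  m_5 = 4*11 - 23 = 21, d_5 = (605 - 21^2)/4 = 164/4 = 41, a_5 = floor((24 + 21)/41) = 1.
  m_6 = 41*1 - 21 = 20, d_6 = (605 - 20^2)/41 = 205/41 = 5, a_6 = floor((24 + 20)/5) = 8.
  m_7 = 5*8 - 20 = 20, d_7 = (605 - 20^2)/5 = 205/5 = 41, a_7 = floor((24 + 20)/41) = 1.
  m_8 = 41*1 - 20 = 21, d_8 = (605 - 21^2)/41 = 164/41 = 4, a_8 = floor((24 + 21)/4) = 11.
  m_9 = 4*11 - 21 = 23, d_9 = (605 - 23^2)/4 = 76/4 = 19, a_9 = floor((24 + 23)/19) = 2.
  m_10 = 19*2 - 23 = 15, d_10 = (605 - 15^2)/19 = 380/19 = 20, a_10 = floor((24 + 15)/20) = 1.
  m_11 = 20*1 - 15 = 5, d_11 = (605 - 5^2)/20 = 580/20 = 29, a_11 = floor((24 + 5)/29) = 1.
  m_12 = 29*1 - 5 = 24, d_12 = (605 - 24^2)/29 = 29/29 = 1, a_12 = floor((24 + 24)/1) = 48.
  m_13 = 1*48 - 24 = 24, d_13 = (605 - 24^2)/1 = 29/1 = 29: (m_13, d_13) = (m_1, d_1) = (24, 29), so from here the quotients repeat a_1, ..., a_12; the period length is 12.
So sqrt(605) = [24; (1, 1, 2, 11, 1, 8, 1, 11, 2, 1, 1, 48)] with period length k = 12.
k is even, so the fundamental solution of x^2 - 605y^2 = 1 is (p_{k-1}, q_{k-1}) = (p_11, q_11); compute convergents through index 11.
Convergents (p_i = a_i*p_{i-1} + p_{i-2}, q_i = a_i*q_{i-1} + q_{i-2} with p_{-2}=0, p_{-1}=1, q_{-2}=1, q_{-1}=0):
  i=0: a_0=24, p_0 = 24*1 + 0 = 24, q_0 = 24*0 + 1 = 1.
  i=1: a_1=1, p_1 = 1*24 + 1 = 25, q_1 = 1*1 + 0 = 1.
  i=2: a_2=1, p_2 = 1*25 + 24 = 49, q_2 = 1*1 + 1 = 2.
  i=3: a_3=2, p_3 = 2*49 + 25 = 123, q_3 = 2*2 + 1 = 5.
  i=4: a_4=11, p_4 = 11*123 + 49 = 1402, q_4 = 11*5 + 2 = 57.
  i=5: a_5=1, p_5 = 1*1402 + 123 = 1525, q_5 = 1*57 + 5 = 62.
  i=6: a_6=8, p_6 = 8*1525 + 1402 = 13602, q_6 = 8*62 + 57 = 553.
  i=7: a_7=1, p_7 = 1*13602 + 1525 = 15127, q_7 = 1*553 + 62 = 615.
  i=8: a_8=11, p_8 = 11*15127 + 13602 = 179999, q_8 = 11*615 + 553 = 7318.
  i=9: a_9=2, p_9 = 2*179999 + 15127 = 375125, q_9 = 2*7318 + 615 = 15251.
  i=10: a_10=1, p_10 = 1*375125 + 179999 = 555124, q_10 = 1*15251 + 7318 = 22569.
  i=11: a_11=1, p_11 = 1*555124 + 375125 = 930249, q_11 = 1*22569 + 15251 = 37820.
Check: 930249^2 - 605*37820^2 = 865363202001 - 865363202000 = 1, so (x, y) = (930249, 37820) solves the equation, and by the theorem it is the least positive solution.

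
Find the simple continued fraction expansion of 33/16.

[2; 16]

Run the Euclidean algorithm on 33 and 16; the successive quotients are the partial quotients a_0, a_1, ... (each step inverts the fractional part left over by the previous one):
  33 = 2*16 + 1, so a_0 = 2.
  16 = 16*1 + 0, so a_1 = 16.
The remainder reaches 0 after 2 divisions, so the expansion has 2 partial quotients, read off in order.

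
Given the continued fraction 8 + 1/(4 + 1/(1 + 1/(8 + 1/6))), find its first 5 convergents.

Using the convergent recurrence p_i = a_i*p_{i-1} + p_{i-2}, q_i = a_i*q_{i-1} + q_{i-2} with p_{-2}=0, p_{-1}=1, q_{-2}=1, q_{-1}=0:
  i=0: a_0=8, p_0 = 8*1 + 0 = 8, q_0 = 8*0 + 1 = 1.
  i=1: a_1=4, p_1 = 4*8 + 1 = 33, q_1 = 4*1 + 0 = 4.
  i=2: a_2=1, p_2 = 1*33 + 8 = 41, q_2 = 1*4 + 1 = 5.
  i=3: a_3=8, p_3 = 8*41 + 33 = 361, q_3 = 8*5 + 4 = 44.
  i=4: a_4=6, p_4 = 6*361 + 41 = 2207, q_4 = 6*44 + 5 = 269.

8/1, 33/4, 41/5, 361/44, 2207/269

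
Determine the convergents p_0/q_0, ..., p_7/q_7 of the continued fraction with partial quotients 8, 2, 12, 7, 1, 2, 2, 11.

Using the convergent recurrence p_i = a_i*p_{i-1} + p_{i-2}, q_i = a_i*q_{i-1} + q_{i-2} with p_{-2}=0, p_{-1}=1, q_{-2}=1, q_{-1}=0:
  i=0: a_0=8, p_0 = 8*1 + 0 = 8, q_0 = 8*0 + 1 = 1.
  i=1: a_1=2, p_1 = 2*8 + 1 = 17, q_1 = 2*1 + 0 = 2.
  i=2: a_2=12, p_2 = 12*17 + 8 = 212, q_2 = 12*2 + 1 = 25.
  i=3: a_3=7, p_3 = 7*212 + 17 = 1501, q_3 = 7*25 + 2 = 177.
  i=4: a_4=1, p_4 = 1*1501 + 212 = 1713, q_4 = 1*177 + 25 = 202.
  i=5: a_5=2, p_5 = 2*1713 + 1501 = 4927, q_5 = 2*202 + 177 = 581.
  i=6: a_6=2, p_6 = 2*4927 + 1713 = 11567, q_6 = 2*581 + 202 = 1364.
  i=7: a_7=11, p_7 = 11*11567 + 4927 = 132164, q_7 = 11*1364 + 581 = 15585.

8/1, 17/2, 212/25, 1501/177, 1713/202, 4927/581, 11567/1364, 132164/15585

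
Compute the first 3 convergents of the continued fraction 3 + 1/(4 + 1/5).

Using the convergent recurrence p_i = a_i*p_{i-1} + p_{i-2}, q_i = a_i*q_{i-1} + q_{i-2} with p_{-2}=0, p_{-1}=1, q_{-2}=1, q_{-1}=0:
  i=0: a_0=3, p_0 = 3*1 + 0 = 3, q_0 = 3*0 + 1 = 1.
  i=1: a_1=4, p_1 = 4*3 + 1 = 13, q_1 = 4*1 + 0 = 4.
  i=2: a_2=5, p_2 = 5*13 + 3 = 68, q_2 = 5*4 + 1 = 21.

3/1, 13/4, 68/21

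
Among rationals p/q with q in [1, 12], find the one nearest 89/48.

Expand x = 89/48 as a continued fraction with the Euclidean algorithm:
  89 = 1*48 + 41, so a_0 = 1.
  48 = 1*41 + 7, so a_1 = 1.
  41 = 5*7 + 6, so a_2 = 5.
  7 = 1*6 + 1, so a_3 = 1.
  6 = 6*1 + 0, so a_4 = 6.
so x = [1; 1, 5, 1, 6].
Convergents (p_i = a_i*p_{i-1} + p_{i-2}, q_i = a_i*q_{i-1} + q_{i-2} with p_{-2}=0, p_{-1}=1, q_{-2}=1, q_{-1}=0), until the denominator exceeds 12:
  i=0: a_0=1, p_0 = 1*1 + 0 = 1, q_0 = 1*0 + 1 = 1.
  i=1: a_1=1, p_1 = 1*1 + 1 = 2, q_1 = 1*1 + 0 = 1.
  i=2: a_2=5, p_2 = 5*2 + 1 = 11, q_2 = 5*1 + 1 = 6.
  i=3: a_3=1, p_3 = 1*11 + 2 = 13, q_3 = 1*6 + 1 = 7.
  i=4: a_4=6, p_4 = 6*13 + 11 = 89, q_4 = 6*7 + 6 = 48.
q_4 = 48 > 12, so the last convergent with denominator <= 12 is p_3/q_3 = 13/7.
The closest fraction with denominator <= 12 is either p_3/q_3 or the intermediate fraction (k*p_3 + p_2)/(k*q_3 + q_2) with the largest k >= 1 whose denominator stays <= 12; these approach x as k grows, and every other convergent or intermediate fraction in range is farther away.
Largest k: floor((12 - q_2)/q_3) = floor((12 - 6)/7) = 0.
Since k = 0, no intermediate fraction beyond p_3/q_3 has denominator <= 12, so the convergent 13/7 is the closest (its error is |89*7 - 13*48|/(48*7) = 1/336).

13/7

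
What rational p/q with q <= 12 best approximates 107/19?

62/11

Expand x = 107/19 as a continued fraction with the Euclidean algorithm:
  107 = 5*19 + 12, so a_0 = 5.
  19 = 1*12 + 7, so a_1 = 1.
  12 = 1*7 + 5, so a_2 = 1.
  7 = 1*5 + 2, so a_3 = 1.
  5 = 2*2 + 1, so a_4 = 2.
  2 = 2*1 + 0, so a_5 = 2.
so x = [5; 1, 1, 1, 2, 2].
Convergents (p_i = a_i*p_{i-1} + p_{i-2}, q_i = a_i*q_{i-1} + q_{i-2} with p_{-2}=0, p_{-1}=1, q_{-2}=1, q_{-1}=0), until the denominator exceeds 12:
  i=0: a_0=5, p_0 = 5*1 + 0 = 5, q_0 = 5*0 + 1 = 1.
  i=1: a_1=1, p_1 = 1*5 + 1 = 6, q_1 = 1*1 + 0 = 1.
  i=2: a_2=1, p_2 = 1*6 + 5 = 11, q_2 = 1*1 + 1 = 2.
  i=3: a_3=1, p_3 = 1*11 + 6 = 17, q_3 = 1*2 + 1 = 3.
  i=4: a_4=2, p_4 = 2*17 + 11 = 45, q_4 = 2*3 + 2 = 8.
  i=5: a_5=2, p_5 = 2*45 + 17 = 107, q_5 = 2*8 + 3 = 19.
q_5 = 19 > 12, so the last convergent with denominator <= 12 is p_4/q_4 = 45/8.
The closest fraction with denominator <= 12 is either p_4/q_4 or the intermediate fraction (k*p_4 + p_3)/(k*q_4 + q_3) with the largest k >= 1 whose denominator stays <= 12; these approach x as k grows, and every other convergent or intermediate fraction in range is farther away.
Largest k: floor((12 - q_3)/q_4) = floor((12 - 3)/8) = 1.
That gives (1*45 + 17)/(1*8 + 3) = 62/11.
Compare the errors: |x - 45/8| = |107*8 - 45*19|/(19*8) = 1/152, and |x - 62/11| = |107*11 - 62*19|/(19*11) = 1/209.
Cross-multiplying, 1*152 = 152 < 209 = 1*209, so 1/209 is smaller: the intermediate fraction 62/11 is closer to x than 45/8.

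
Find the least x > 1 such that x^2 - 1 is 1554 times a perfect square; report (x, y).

First expand sqrt(1554) as a continued fraction. With x_i = (sqrt(1554) + m_i)/d_i and (m_0, d_0) = (0, 1): a_0 = floor(sqrt(1554)) = 39, since 39^2 = 1521 <= 1554 < 1600 = 40^2.
Iterate m_{i+1} = d_i*a_i - m_i, d_{i+1} = (1554 - m_{i+1}^2)/d_i, a_{i+1} = floor((a_0 + m_{i+1})/d_{i+1}):
  m_1 = 1*39 - 0 = 39, d_1 = (1554 - 39^2)/1 = 33/1 = 33, a_1 = floor((39 + 39)/33) = 2.
  m_2 = 33*2 - 39 = 27, d_2 = (1554 - 27^2)/33 = 825/33 = 25, a_2 = floor((39 + 27)/25) = 2.
  m_3 = 25*2 - 27 = 23, d_3 = (1554 - 23^2)/25 = 1025/25 = 41, a_3 = floor((39 + 23)/41) = 1.
  m_4 = 41*1 - 23 = 18, d_4 = (1554 - 18^2)/41 = 1230/41 = 30, a_4 = floor((39 + 18)/30) = 1.
  m_5 = 30*1 - 18 = 12, d_5 = (1554 - 12^2)/30 = 1410/30 = 47, a_5 = floor((39 + 12)/47) = 1.
  m_6 = 47*1 - 12 = 35, d_6 = (1554 - 35^2)/47 = 329/47 = 7, a_6 = floor((39 + 35)/7) = 10.
  m_7 = 7*10 - 35 = 35, d_7 = (1554 - 35^2)/7 = 329/7 = 47, a_7 = floor((39 + 35)/47) = 1.
  m_8 = 47*1 - 35 = 12, d_8 = (1554 - 12^2)/47 = 1410/47 = 30, a_8 = floor((39 + 12)/30) = 1.
  m_9 = 30*1 - 12 = 18, d_9 = (1554 - 18^2)/30 = 1230/30 = 41, a_9 = floor((39 + 18)/41) = 1.
  m_10 = 41*1 - 18 = 23, d_10 = (1554 - 23^2)/41 = 1025/41 = 25, a_10 = floor((39 + 23)/25) = 2.
  m_11 = 25*2 - 23 = 27, d_11 = (1554 - 27^2)/25 = 825/25 = 33, a_11 = floor((39 + 27)/33) = 2.
  m_12 = 33*2 - 27 = 39, d_12 = (1554 - 39^2)/33 = 33/33 = 1, a_12 = floor((39 + 39)/1) = 78.
  m_13 = 1*78 - 39 = 39, d_13 = (1554 - 39^2)/1 = 33/1 = 33: (m_13, d_13) = (m_1, d_1) = (39, 33), so from here the quotients repeat a_1, ..., a_12; the period length is 12.
So sqrt(1554) = [39; (2, 2, 1, 1, 1, 10, 1, 1, 1, 2, 2, 78)] with period length k = 12.
k is even, so the fundamental solution of x^2 - 1554y^2 = 1 is (p_{k-1}, q_{k-1}) = (p_11, q_11); compute convergents through index 11.
Convergents (p_i = a_i*p_{i-1} + p_{i-2}, q_i = a_i*q_{i-1} + q_{i-2} with p_{-2}=0, p_{-1}=1, q_{-2}=1, q_{-1}=0):
  i=0: a_0=39, p_0 = 39*1 + 0 = 39, q_0 = 39*0 + 1 = 1.
  i=1: a_1=2, p_1 = 2*39 + 1 = 79, q_1 = 2*1 + 0 = 2.
  i=2: a_2=2, p_2 = 2*79 + 39 = 197, q_2 = 2*2 + 1 = 5.
  i=3: a_3=1, p_3 = 1*197 + 79 = 276, q_3 = 1*5 + 2 = 7.
  i=4: a_4=1, p_4 = 1*276 + 197 = 473, q_4 = 1*7 + 5 = 12.
  i=5: a_5=1, p_5 = 1*473 + 276 = 749, q_5 = 1*12 + 7 = 19.
  i=6: a_6=10, p_6 = 10*749 + 473 = 7963, q_6 = 10*19 + 12 = 202.
  i=7: a_7=1, p_7 = 1*7963 + 749 = 8712, q_7 = 1*202 + 19 = 221.
  i=8: a_8=1, p_8 = 1*8712 + 7963 = 16675, q_8 = 1*221 + 202 = 423.
  i=9: a_9=1, p_9 = 1*16675 + 8712 = 25387, q_9 = 1*423 + 221 = 644.
  i=10: a_10=2, p_10 = 2*25387 + 16675 = 67449, q_10 = 2*644 + 423 = 1711.
  i=11: a_11=2, p_11 = 2*67449 + 25387 = 160285, q_11 = 2*1711 + 644 = 4066.
Check: 160285^2 - 1554*4066^2 = 25691281225 - 25691281224 = 1, so (x, y) = (160285, 4066) solves the equation, and by the theorem it is the least positive solution.

(x, y) = (160285, 4066)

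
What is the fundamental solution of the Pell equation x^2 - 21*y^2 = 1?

First expand sqrt(21) as a continued fraction. With x_i = (sqrt(21) + m_i)/d_i and (m_0, d_0) = (0, 1): a_0 = floor(sqrt(21)) = 4, since 4^2 = 16 <= 21 < 25 = 5^2.
Iterate m_{i+1} = d_i*a_i - m_i, d_{i+1} = (21 - m_{i+1}^2)/d_i, a_{i+1} = floor((a_0 + m_{i+1})/d_{i+1}):
  m_1 = 1*4 - 0 = 4, d_1 = (21 - 4^2)/1 = 5/1 = 5, a_1 = floor((4 + 4)/5) = 1.
  m_2 = 5*1 - 4 = 1, d_2 = (21 - 1^2)/5 = 20/5 = 4, a_2 = floor((4 + 1)/4) = 1.
  m_3 = 4*1 - 1 = 3, d_3 = (21 - 3^2)/4 = 12/4 = 3, a_3 = floor((4 + 3)/3) = 2.
  m_4 = 3*2 - 3 = 3, d_4 = (21 - 3^2)/3 = 12/3 = 4, a_4 = floor((4 + 3)/4) = 1.
  m_5 = 4*1 - 3 = 1, d_5 = (21 - 1^2)/4 = 20/4 = 5, a_5 = floor((4 + 1)/5) = 1.
  m_6 = 5*1 - 1 = 4, d_6 = (21 - 4^2)/5 = 5/5 = 1, a_6 = floor((4 + 4)/1) = 8.
  m_7 = 1*8 - 4 = 4, d_7 = (21 - 4^2)/1 = 5/1 = 5: (m_7, d_7) = (m_1, d_1) = (4, 5), so from here the quotients repeat a_1, ..., a_6; the period length is 6.
So sqrt(21) = [4; (1, 1, 2, 1, 1, 8)] with period length k = 6.
k is even, so the fundamental solution of x^2 - 21y^2 = 1 is (p_{k-1}, q_{k-1}) = (p_5, q_5); compute convergents through index 5.
Convergents (p_i = a_i*p_{i-1} + p_{i-2}, q_i = a_i*q_{i-1} + q_{i-2} with p_{-2}=0, p_{-1}=1, q_{-2}=1, q_{-1}=0):
  i=0: a_0=4, p_0 = 4*1 + 0 = 4, q_0 = 4*0 + 1 = 1.
  i=1: a_1=1, p_1 = 1*4 + 1 = 5, q_1 = 1*1 + 0 = 1.
  i=2: a_2=1, p_2 = 1*5 + 4 = 9, q_2 = 1*1 + 1 = 2.
  i=3: a_3=2, p_3 = 2*9 + 5 = 23, q_3 = 2*2 + 1 = 5.
  i=4: a_4=1, p_4 = 1*23 + 9 = 32, q_4 = 1*5 + 2 = 7.
  i=5: a_5=1, p_5 = 1*32 + 23 = 55, q_5 = 1*7 + 5 = 12.
Check: 55^2 - 21*12^2 = 3025 - 3024 = 1, so (x, y) = (55, 12) solves the equation, and by the theorem it is the least positive solution.

(x, y) = (55, 12)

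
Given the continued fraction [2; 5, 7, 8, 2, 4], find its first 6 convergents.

2/1, 11/5, 79/36, 643/293, 1365/622, 6103/2781

Using the convergent recurrence p_i = a_i*p_{i-1} + p_{i-2}, q_i = a_i*q_{i-1} + q_{i-2} with p_{-2}=0, p_{-1}=1, q_{-2}=1, q_{-1}=0:
  i=0: a_0=2, p_0 = 2*1 + 0 = 2, q_0 = 2*0 + 1 = 1.
  i=1: a_1=5, p_1 = 5*2 + 1 = 11, q_1 = 5*1 + 0 = 5.
  i=2: a_2=7, p_2 = 7*11 + 2 = 79, q_2 = 7*5 + 1 = 36.
  i=3: a_3=8, p_3 = 8*79 + 11 = 643, q_3 = 8*36 + 5 = 293.
  i=4: a_4=2, p_4 = 2*643 + 79 = 1365, q_4 = 2*293 + 36 = 622.
  i=5: a_5=4, p_5 = 4*1365 + 643 = 6103, q_5 = 4*622 + 293 = 2781.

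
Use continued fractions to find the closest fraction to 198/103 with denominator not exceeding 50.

Expand x = 198/103 as a continued fraction with the Euclidean algorithm:
  198 = 1*103 + 95, so a_0 = 1.
  103 = 1*95 + 8, so a_1 = 1.
  95 = 11*8 + 7, so a_2 = 11.
  8 = 1*7 + 1, so a_3 = 1.
  7 = 7*1 + 0, so a_4 = 7.
so x = [1; 1, 11, 1, 7].
Convergents (p_i = a_i*p_{i-1} + p_{i-2}, q_i = a_i*q_{i-1} + q_{i-2} with p_{-2}=0, p_{-1}=1, q_{-2}=1, q_{-1}=0), until the denominator exceeds 50:
  i=0: a_0=1, p_0 = 1*1 + 0 = 1, q_0 = 1*0 + 1 = 1.
  i=1: a_1=1, p_1 = 1*1 + 1 = 2, q_1 = 1*1 + 0 = 1.
  i=2: a_2=11, p_2 = 11*2 + 1 = 23, q_2 = 11*1 + 1 = 12.
  i=3: a_3=1, p_3 = 1*23 + 2 = 25, q_3 = 1*12 + 1 = 13.
  i=4: a_4=7, p_4 = 7*25 + 23 = 198, q_4 = 7*13 + 12 = 103.
q_4 = 103 > 50, so the last convergent with denominator <= 50 is p_3/q_3 = 25/13.
The closest fraction with denominator <= 50 is either p_3/q_3 or the intermediate fraction (k*p_3 + p_2)/(k*q_3 + q_2) with the largest k >= 1 whose denominator stays <= 50; these approach x as k grows, and every other convergent or intermediate fraction in range is farther away.
Largest k: floor((50 - q_2)/q_3) = floor((50 - 12)/13) = 2.
That gives (2*25 + 23)/(2*13 + 12) = 73/38.
Compare the errors: |x - 25/13| = |198*13 - 25*103|/(103*13) = 1/1339, and |x - 73/38| = |198*38 - 73*103|/(103*38) = 5/3914.
Cross-multiplying, 1*3914 = 3914 < 6695 = 5*1339, so 1/1339 is smaller: the convergent 25/13 is closer to x than 73/38.

25/13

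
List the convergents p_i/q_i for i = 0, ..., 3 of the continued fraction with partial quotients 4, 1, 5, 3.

4/1, 5/1, 29/6, 92/19

Using the convergent recurrence p_i = a_i*p_{i-1} + p_{i-2}, q_i = a_i*q_{i-1} + q_{i-2} with p_{-2}=0, p_{-1}=1, q_{-2}=1, q_{-1}=0:
  i=0: a_0=4, p_0 = 4*1 + 0 = 4, q_0 = 4*0 + 1 = 1.
  i=1: a_1=1, p_1 = 1*4 + 1 = 5, q_1 = 1*1 + 0 = 1.
  i=2: a_2=5, p_2 = 5*5 + 4 = 29, q_2 = 5*1 + 1 = 6.
  i=3: a_3=3, p_3 = 3*29 + 5 = 92, q_3 = 3*6 + 1 = 19.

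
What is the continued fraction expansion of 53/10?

[5; 3, 3]

Run the Euclidean algorithm on 53 and 10; the successive quotients are the partial quotients a_0, a_1, ... (each step inverts the fractional part left over by the previous one):
  53 = 5*10 + 3, so a_0 = 5.
  10 = 3*3 + 1, so a_1 = 3.
  3 = 3*1 + 0, so a_2 = 3.
The remainder reaches 0 after 3 divisions, so the expansion has 3 partial quotients, read off in order.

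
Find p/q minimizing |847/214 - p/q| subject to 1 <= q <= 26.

Expand x = 847/214 as a continued fraction with the Euclidean algorithm:
  847 = 3*214 + 205, so a_0 = 3.
  214 = 1*205 + 9, so a_1 = 1.
  205 = 22*9 + 7, so a_2 = 22.
  9 = 1*7 + 2, so a_3 = 1.
  7 = 3*2 + 1, so a_4 = 3.
  2 = 2*1 + 0, so a_5 = 2.
so x = [3; 1, 22, 1, 3, 2].
Convergents (p_i = a_i*p_{i-1} + p_{i-2}, q_i = a_i*q_{i-1} + q_{i-2} with p_{-2}=0, p_{-1}=1, q_{-2}=1, q_{-1}=0), until the denominator exceeds 26:
  i=0: a_0=3, p_0 = 3*1 + 0 = 3, q_0 = 3*0 + 1 = 1.
  i=1: a_1=1, p_1 = 1*3 + 1 = 4, q_1 = 1*1 + 0 = 1.
  i=2: a_2=22, p_2 = 22*4 + 3 = 91, q_2 = 22*1 + 1 = 23.
  i=3: a_3=1, p_3 = 1*91 + 4 = 95, q_3 = 1*23 + 1 = 24.
  i=4: a_4=3, p_4 = 3*95 + 91 = 376, q_4 = 3*24 + 23 = 95.
q_4 = 95 > 26, so the last convergent with denominator <= 26 is p_3/q_3 = 95/24.
The closest fraction with denominator <= 26 is either p_3/q_3 or the intermediate fraction (k*p_3 + p_2)/(k*q_3 + q_2) with the largest k >= 1 whose denominator stays <= 26; these approach x as k grows, and every other convergent or intermediate fraction in range is farther away.
Largest k: floor((26 - q_2)/q_3) = floor((26 - 23)/24) = 0.
Since k = 0, no intermediate fraction beyond p_3/q_3 has denominator <= 26, so the convergent 95/24 is the closest (its error is |847*24 - 95*214|/(214*24) = 2/5136).

95/24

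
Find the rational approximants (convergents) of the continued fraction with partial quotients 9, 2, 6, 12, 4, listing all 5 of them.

Using the convergent recurrence p_i = a_i*p_{i-1} + p_{i-2}, q_i = a_i*q_{i-1} + q_{i-2} with p_{-2}=0, p_{-1}=1, q_{-2}=1, q_{-1}=0:
  i=0: a_0=9, p_0 = 9*1 + 0 = 9, q_0 = 9*0 + 1 = 1.
  i=1: a_1=2, p_1 = 2*9 + 1 = 19, q_1 = 2*1 + 0 = 2.
  i=2: a_2=6, p_2 = 6*19 + 9 = 123, q_2 = 6*2 + 1 = 13.
  i=3: a_3=12, p_3 = 12*123 + 19 = 1495, q_3 = 12*13 + 2 = 158.
  i=4: a_4=4, p_4 = 4*1495 + 123 = 6103, q_4 = 4*158 + 13 = 645.

9/1, 19/2, 123/13, 1495/158, 6103/645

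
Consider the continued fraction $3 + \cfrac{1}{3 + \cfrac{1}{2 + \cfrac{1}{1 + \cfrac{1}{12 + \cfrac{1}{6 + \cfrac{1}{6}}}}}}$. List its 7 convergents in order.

Using the convergent recurrence p_i = a_i*p_{i-1} + p_{i-2}, q_i = a_i*q_{i-1} + q_{i-2} with p_{-2}=0, p_{-1}=1, q_{-2}=1, q_{-1}=0:
  i=0: a_0=3, p_0 = 3*1 + 0 = 3, q_0 = 3*0 + 1 = 1.
  i=1: a_1=3, p_1 = 3*3 + 1 = 10, q_1 = 3*1 + 0 = 3.
  i=2: a_2=2, p_2 = 2*10 + 3 = 23, q_2 = 2*3 + 1 = 7.
  i=3: a_3=1, p_3 = 1*23 + 10 = 33, q_3 = 1*7 + 3 = 10.
  i=4: a_4=12, p_4 = 12*33 + 23 = 419, q_4 = 12*10 + 7 = 127.
  i=5: a_5=6, p_5 = 6*419 + 33 = 2547, q_5 = 6*127 + 10 = 772.
  i=6: a_6=6, p_6 = 6*2547 + 419 = 15701, q_6 = 6*772 + 127 = 4759.

3/1, 10/3, 23/7, 33/10, 419/127, 2547/772, 15701/4759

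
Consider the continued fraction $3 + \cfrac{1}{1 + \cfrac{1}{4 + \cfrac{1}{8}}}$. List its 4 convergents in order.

3/1, 4/1, 19/5, 156/41

Using the convergent recurrence p_i = a_i*p_{i-1} + p_{i-2}, q_i = a_i*q_{i-1} + q_{i-2} with p_{-2}=0, p_{-1}=1, q_{-2}=1, q_{-1}=0:
  i=0: a_0=3, p_0 = 3*1 + 0 = 3, q_0 = 3*0 + 1 = 1.
  i=1: a_1=1, p_1 = 1*3 + 1 = 4, q_1 = 1*1 + 0 = 1.
  i=2: a_2=4, p_2 = 4*4 + 3 = 19, q_2 = 4*1 + 1 = 5.
  i=3: a_3=8, p_3 = 8*19 + 4 = 156, q_3 = 8*5 + 1 = 41.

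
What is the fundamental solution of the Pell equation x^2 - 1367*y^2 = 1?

First expand sqrt(1367) as a continued fraction. With x_i = (sqrt(1367) + m_i)/d_i and (m_0, d_0) = (0, 1): a_0 = floor(sqrt(1367)) = 36, since 36^2 = 1296 <= 1367 < 1369 = 37^2.
Iterate m_{i+1} = d_i*a_i - m_i, d_{i+1} = (1367 - m_{i+1}^2)/d_i, a_{i+1} = floor((a_0 + m_{i+1})/d_{i+1}):
  m_1 = 1*36 - 0 = 36, d_1 = (1367 - 36^2)/1 = 71/1 = 71, a_1 = floor((36 + 36)/71) = 1.
  m_2 = 71*1 - 36 = 35, d_2 = (1367 - 35^2)/71 = 142/71 = 2, a_2 = floor((36 + 35)/2) = 35.
  m_3 = 2*35 - 35 = 35, d_3 = (1367 - 35^2)/2 = 142/2 = 71, a_3 = floor((36 + 35)/71) = 1.
  m_4 = 71*1 - 35 = 36, d_4 = (1367 - 36^2)/71 = 71/71 = 1, a_4 = floor((36 + 36)/1) = 72.
  m_5 = 1*72 - 36 = 36, d_5 = (1367 - 36^2)/1 = 71/1 = 71: (m_5, d_5) = (m_1, d_1) = (36, 71), so from here the quotients repeat a_1, ..., a_4; the period length is 4.
So sqrt(1367) = [36; (1, 35, 1, 72)] with period length k = 4.
k is even, so the fundamental solution of x^2 - 1367y^2 = 1 is (p_{k-1}, q_{k-1}) = (p_3, q_3); compute convergents through index 3.
Convergents (p_i = a_i*p_{i-1} + p_{i-2}, q_i = a_i*q_{i-1} + q_{i-2} with p_{-2}=0, p_{-1}=1, q_{-2}=1, q_{-1}=0):
  i=0: a_0=36, p_0 = 36*1 + 0 = 36, q_0 = 36*0 + 1 = 1.
  i=1: a_1=1, p_1 = 1*36 + 1 = 37, q_1 = 1*1 + 0 = 1.
  i=2: a_2=35, p_2 = 35*37 + 36 = 1331, q_2 = 35*1 + 1 = 36.
  i=3: a_3=1, p_3 = 1*1331 + 37 = 1368, q_3 = 1*36 + 1 = 37.
Check: 1368^2 - 1367*37^2 = 1871424 - 1871423 = 1, so (x, y) = (1368, 37) solves the equation, and by the theorem it is the least positive solution.

(x, y) = (1368, 37)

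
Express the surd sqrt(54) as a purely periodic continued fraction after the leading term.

[7; (2, 1, 6, 1, 2, 14)]

Write x_i = (sqrt(54) + m_i)/d_i with (m_0, d_0) = (0, 1). a_0 = floor(sqrt(54)) = 7, since 7^2 = 49 <= 54 < 64 = 8^2.
Iterate m_{i+1} = d_i*a_i - m_i, d_{i+1} = (54 - m_{i+1}^2)/d_i, a_{i+1} = floor((a_0 + m_{i+1})/d_{i+1}):
  m_1 = 1*7 - 0 = 7, d_1 = (54 - 7^2)/1 = 5/1 = 5, a_1 = floor((7 + 7)/5) = 2.
  m_2 = 5*2 - 7 = 3, d_2 = (54 - 3^2)/5 = 45/5 = 9, a_2 = floor((7 + 3)/9) = 1.
  m_3 = 9*1 - 3 = 6, d_3 = (54 - 6^2)/9 = 18/9 = 2, a_3 = floor((7 + 6)/2) = 6.
  m_4 = 2*6 - 6 = 6, d_4 = (54 - 6^2)/2 = 18/2 = 9, a_4 = floor((7 + 6)/9) = 1.
  m_5 = 9*1 - 6 = 3, d_5 = (54 - 3^2)/9 = 45/9 = 5, a_5 = floor((7 + 3)/5) = 2.
  m_6 = 5*2 - 3 = 7, d_6 = (54 - 7^2)/5 = 5/5 = 1, a_6 = floor((7 + 7)/1) = 14.
  m_7 = 1*14 - 7 = 7, d_7 = (54 - 7^2)/1 = 5/1 = 5: (m_7, d_7) = (m_1, d_1) = (7, 5), so from here the quotients repeat a_1, ..., a_6; the period length is 6.
Hence the expansion of sqrt(54) is a_0 = 7 followed by the repeating block 2, 1, 6, 1, 2, 14 (period 6).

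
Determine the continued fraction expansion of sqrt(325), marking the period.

Write x_i = (sqrt(325) + m_i)/d_i with (m_0, d_0) = (0, 1). a_0 = floor(sqrt(325)) = 18, since 18^2 = 324 <= 325 < 361 = 19^2.
Iterate m_{i+1} = d_i*a_i - m_i, d_{i+1} = (325 - m_{i+1}^2)/d_i, a_{i+1} = floor((a_0 + m_{i+1})/d_{i+1}):
  m_1 = 1*18 - 0 = 18, d_1 = (325 - 18^2)/1 = 1/1 = 1, a_1 = floor((18 + 18)/1) = 36.
  m_2 = 1*36 - 18 = 18, d_2 = (325 - 18^2)/1 = 1/1 = 1: (m_2, d_2) = (m_1, d_1) = (18, 1), so from here the quotient a_1 repeats; the period length is 1.
Hence the expansion of sqrt(325) is a_0 = 18 followed by the repeating block 36 (period 1).

[18; (36)]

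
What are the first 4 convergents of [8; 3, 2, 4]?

Using the convergent recurrence p_i = a_i*p_{i-1} + p_{i-2}, q_i = a_i*q_{i-1} + q_{i-2} with p_{-2}=0, p_{-1}=1, q_{-2}=1, q_{-1}=0:
  i=0: a_0=8, p_0 = 8*1 + 0 = 8, q_0 = 8*0 + 1 = 1.
  i=1: a_1=3, p_1 = 3*8 + 1 = 25, q_1 = 3*1 + 0 = 3.
  i=2: a_2=2, p_2 = 2*25 + 8 = 58, q_2 = 2*3 + 1 = 7.
  i=3: a_3=4, p_3 = 4*58 + 25 = 257, q_3 = 4*7 + 3 = 31.

8/1, 25/3, 58/7, 257/31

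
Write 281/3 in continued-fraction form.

[93; 1, 2]

Run the Euclidean algorithm on 281 and 3; the successive quotients are the partial quotients a_0, a_1, ... (each step inverts the fractional part left over by the previous one):
  281 = 93*3 + 2, so a_0 = 93.
  3 = 1*2 + 1, so a_1 = 1.
  2 = 2*1 + 0, so a_2 = 2.
The remainder reaches 0 after 3 divisions, so the expansion has 3 partial quotients, read off in order.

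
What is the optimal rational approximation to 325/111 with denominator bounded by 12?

Expand x = 325/111 as a continued fraction with the Euclidean algorithm:
  325 = 2*111 + 103, so a_0 = 2.
  111 = 1*103 + 8, so a_1 = 1.
  103 = 12*8 + 7, so a_2 = 12.
  8 = 1*7 + 1, so a_3 = 1.
  7 = 7*1 + 0, so a_4 = 7.
so x = [2; 1, 12, 1, 7].
Convergents (p_i = a_i*p_{i-1} + p_{i-2}, q_i = a_i*q_{i-1} + q_{i-2} with p_{-2}=0, p_{-1}=1, q_{-2}=1, q_{-1}=0), until the denominator exceeds 12:
  i=0: a_0=2, p_0 = 2*1 + 0 = 2, q_0 = 2*0 + 1 = 1.
  i=1: a_1=1, p_1 = 1*2 + 1 = 3, q_1 = 1*1 + 0 = 1.
  i=2: a_2=12, p_2 = 12*3 + 2 = 38, q_2 = 12*1 + 1 = 13.
q_2 = 13 > 12, so the last convergent with denominator <= 12 is p_1/q_1 = 3/1.
The closest fraction with denominator <= 12 is either p_1/q_1 or the intermediate fraction (k*p_1 + p_0)/(k*q_1 + q_0) with the largest k >= 1 whose denominator stays <= 12; these approach x as k grows, and every other convergent or intermediate fraction in range is farther away.
Largest k: floor((12 - q_0)/q_1) = floor((12 - 1)/1) = 11.
That gives (11*3 + 2)/(11*1 + 1) = 35/12.
Compare the errors: |x - 3/1| = |325*1 - 3*111|/(111*1) = 8/111, and |x - 35/12| = |325*12 - 35*111|/(111*12) = 15/1332.
Cross-multiplying, 15*111 = 1665 < 10656 = 8*1332, so 15/1332 is smaller: the intermediate fraction 35/12 is closer to x than 3/1.

35/12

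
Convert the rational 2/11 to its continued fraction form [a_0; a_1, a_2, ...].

Run the Euclidean algorithm on 2 and 11; the successive quotients are the partial quotients a_0, a_1, ... (each step inverts the fractional part left over by the previous one):
  2 = 0*11 + 2, so a_0 = 0.
  11 = 5*2 + 1, so a_1 = 5.
  2 = 2*1 + 0, so a_2 = 2.
The remainder reaches 0 after 3 divisions, so the expansion has 3 partial quotients, read off in order.

[0; 5, 2]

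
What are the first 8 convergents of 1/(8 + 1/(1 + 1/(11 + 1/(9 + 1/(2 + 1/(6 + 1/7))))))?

0/1, 1/8, 1/9, 12/107, 109/972, 230/2051, 1489/13278, 10653/94997

Using the convergent recurrence p_i = a_i*p_{i-1} + p_{i-2}, q_i = a_i*q_{i-1} + q_{i-2} with p_{-2}=0, p_{-1}=1, q_{-2}=1, q_{-1}=0:
  i=0: a_0=0, p_0 = 0*1 + 0 = 0, q_0 = 0*0 + 1 = 1.
  i=1: a_1=8, p_1 = 8*0 + 1 = 1, q_1 = 8*1 + 0 = 8.
  i=2: a_2=1, p_2 = 1*1 + 0 = 1, q_2 = 1*8 + 1 = 9.
  i=3: a_3=11, p_3 = 11*1 + 1 = 12, q_3 = 11*9 + 8 = 107.
  i=4: a_4=9, p_4 = 9*12 + 1 = 109, q_4 = 9*107 + 9 = 972.
  i=5: a_5=2, p_5 = 2*109 + 12 = 230, q_5 = 2*972 + 107 = 2051.
  i=6: a_6=6, p_6 = 6*230 + 109 = 1489, q_6 = 6*2051 + 972 = 13278.
  i=7: a_7=7, p_7 = 7*1489 + 230 = 10653, q_7 = 7*13278 + 2051 = 94997.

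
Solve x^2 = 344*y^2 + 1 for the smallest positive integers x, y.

First expand sqrt(344) as a continued fraction. With x_i = (sqrt(344) + m_i)/d_i and (m_0, d_0) = (0, 1): a_0 = floor(sqrt(344)) = 18, since 18^2 = 324 <= 344 < 361 = 19^2.
Iterate m_{i+1} = d_i*a_i - m_i, d_{i+1} = (344 - m_{i+1}^2)/d_i, a_{i+1} = floor((a_0 + m_{i+1})/d_{i+1}):
  m_1 = 1*18 - 0 = 18, d_1 = (344 - 18^2)/1 = 20/1 = 20, a_1 = floor((18 + 18)/20) = 1.
  m_2 = 20*1 - 18 = 2, d_2 = (344 - 2^2)/20 = 340/20 = 17, a_2 = floor((18 + 2)/17) = 1.
  m_3 = 17*1 - 2 = 15, d_3 = (344 - 15^2)/17 = 119/17 = 7, a_3 = floor((18 + 15)/7) = 4.
  m_4 = 7*4 - 15 = 13, d_4 = (344 - 13^2)/7 = 175/7 = 25, a_4 = floor((18 + 13)/25) = 1.
  m_5 = 25*1 - 13 = 12, d_5 = (344 - 12^2)/25 = 200/25 = 8, a_5 = floor((18 + 12)/8) = 3.
  m_6 = 8*3 - 12 = 12, d_6 = (344 - 12^2)/8 = 200/8 = 25, a_6 = floor((18 + 12)/25) = 1.
  m_7 = 25*1 - 12 = 13, d_7 = (344 - 13^2)/25 = 175/25 = 7, a_7 = floor((18 + 13)/7) = 4.
  m_8 = 7*4 - 13 = 15, d_8 = (344 - 15^2)/7 = 119/7 = 17, a_8 = floor((18 + 15)/17) = 1.
  m_9 = 17*1 - 15 = 2, d_9 = (344 - 2^2)/17 = 340/17 = 20, a_9 = floor((18 + 2)/20) = 1.
  m_10 = 20*1 - 2 = 18, d_10 = (344 - 18^2)/20 = 20/20 = 1, a_10 = floor((18 + 18)/1) = 36.
  m_11 = 1*36 - 18 = 18, d_11 = (344 - 18^2)/1 = 20/1 = 20: (m_11, d_11) = (m_1, d_1) = (18, 20), so from here the quotients repeat a_1, ..., a_10; the period length is 10.
So sqrt(344) = [18; (1, 1, 4, 1, 3, 1, 4, 1, 1, 36)] with period length k = 10.
k is even, so the fundamental solution of x^2 - 344y^2 = 1 is (p_{k-1}, q_{k-1}) = (p_9, q_9); compute convergents through index 9.
Convergents (p_i = a_i*p_{i-1} + p_{i-2}, q_i = a_i*q_{i-1} + q_{i-2} with p_{-2}=0, p_{-1}=1, q_{-2}=1, q_{-1}=0):
  i=0: a_0=18, p_0 = 18*1 + 0 = 18, q_0 = 18*0 + 1 = 1.
  i=1: a_1=1, p_1 = 1*18 + 1 = 19, q_1 = 1*1 + 0 = 1.
  i=2: a_2=1, p_2 = 1*19 + 18 = 37, q_2 = 1*1 + 1 = 2.
  i=3: a_3=4, p_3 = 4*37 + 19 = 167, q_3 = 4*2 + 1 = 9.
  i=4: a_4=1, p_4 = 1*167 + 37 = 204, q_4 = 1*9 + 2 = 11.
  i=5: a_5=3, p_5 = 3*204 + 167 = 779, q_5 = 3*11 + 9 = 42.
  i=6: a_6=1, p_6 = 1*779 + 204 = 983, q_6 = 1*42 + 11 = 53.
  i=7: a_7=4, p_7 = 4*983 + 779 = 4711, q_7 = 4*53 + 42 = 254.
  i=8: a_8=1, p_8 = 1*4711 + 983 = 5694, q_8 = 1*254 + 53 = 307.
  i=9: a_9=1, p_9 = 1*5694 + 4711 = 10405, q_9 = 1*307 + 254 = 561.
Check: 10405^2 - 344*561^2 = 108264025 - 108264024 = 1, so (x, y) = (10405, 561) solves the equation, and by the theorem it is the least positive solution.

(x, y) = (10405, 561)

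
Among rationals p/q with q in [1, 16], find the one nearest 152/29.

Expand x = 152/29 as a continued fraction with the Euclidean algorithm:
  152 = 5*29 + 7, so a_0 = 5.
  29 = 4*7 + 1, so a_1 = 4.
  7 = 7*1 + 0, so a_2 = 7.
so x = [5; 4, 7].
Convergents (p_i = a_i*p_{i-1} + p_{i-2}, q_i = a_i*q_{i-1} + q_{i-2} with p_{-2}=0, p_{-1}=1, q_{-2}=1, q_{-1}=0), until the denominator exceeds 16:
  i=0: a_0=5, p_0 = 5*1 + 0 = 5, q_0 = 5*0 + 1 = 1.
  i=1: a_1=4, p_1 = 4*5 + 1 = 21, q_1 = 4*1 + 0 = 4.
  i=2: a_2=7, p_2 = 7*21 + 5 = 152, q_2 = 7*4 + 1 = 29.
q_2 = 29 > 16, so the last convergent with denominator <= 16 is p_1/q_1 = 21/4.
The closest fraction with denominator <= 16 is either p_1/q_1 or the intermediate fraction (k*p_1 + p_0)/(k*q_1 + q_0) with the largest k >= 1 whose denominator stays <= 16; these approach x as k grows, and every other convergent or intermediate fraction in range is farther away.
Largest k: floor((16 - q_0)/q_1) = floor((16 - 1)/4) = 3.
That gives (3*21 + 5)/(3*4 + 1) = 68/13.
Compare the errors: |x - 21/4| = |152*4 - 21*29|/(29*4) = 1/116, and |x - 68/13| = |152*13 - 68*29|/(29*13) = 4/377.
Cross-multiplying, 1*377 = 377 < 464 = 4*116, so 1/116 is smaller: the convergent 21/4 is closer to x than 68/13.

21/4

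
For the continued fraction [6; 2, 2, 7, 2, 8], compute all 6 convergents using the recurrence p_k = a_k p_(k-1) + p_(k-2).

Using the convergent recurrence p_i = a_i*p_{i-1} + p_{i-2}, q_i = a_i*q_{i-1} + q_{i-2} with p_{-2}=0, p_{-1}=1, q_{-2}=1, q_{-1}=0:
  i=0: a_0=6, p_0 = 6*1 + 0 = 6, q_0 = 6*0 + 1 = 1.
  i=1: a_1=2, p_1 = 2*6 + 1 = 13, q_1 = 2*1 + 0 = 2.
  i=2: a_2=2, p_2 = 2*13 + 6 = 32, q_2 = 2*2 + 1 = 5.
  i=3: a_3=7, p_3 = 7*32 + 13 = 237, q_3 = 7*5 + 2 = 37.
  i=4: a_4=2, p_4 = 2*237 + 32 = 506, q_4 = 2*37 + 5 = 79.
  i=5: a_5=8, p_5 = 8*506 + 237 = 4285, q_5 = 8*79 + 37 = 669.

6/1, 13/2, 32/5, 237/37, 506/79, 4285/669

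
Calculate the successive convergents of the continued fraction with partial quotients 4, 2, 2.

4/1, 9/2, 22/5

Using the convergent recurrence p_i = a_i*p_{i-1} + p_{i-2}, q_i = a_i*q_{i-1} + q_{i-2} with p_{-2}=0, p_{-1}=1, q_{-2}=1, q_{-1}=0:
  i=0: a_0=4, p_0 = 4*1 + 0 = 4, q_0 = 4*0 + 1 = 1.
  i=1: a_1=2, p_1 = 2*4 + 1 = 9, q_1 = 2*1 + 0 = 2.
  i=2: a_2=2, p_2 = 2*9 + 4 = 22, q_2 = 2*2 + 1 = 5.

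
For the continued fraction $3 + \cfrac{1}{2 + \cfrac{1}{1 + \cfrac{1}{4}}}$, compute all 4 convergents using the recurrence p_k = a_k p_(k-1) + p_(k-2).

Using the convergent recurrence p_i = a_i*p_{i-1} + p_{i-2}, q_i = a_i*q_{i-1} + q_{i-2} with p_{-2}=0, p_{-1}=1, q_{-2}=1, q_{-1}=0:
  i=0: a_0=3, p_0 = 3*1 + 0 = 3, q_0 = 3*0 + 1 = 1.
  i=1: a_1=2, p_1 = 2*3 + 1 = 7, q_1 = 2*1 + 0 = 2.
  i=2: a_2=1, p_2 = 1*7 + 3 = 10, q_2 = 1*2 + 1 = 3.
  i=3: a_3=4, p_3 = 4*10 + 7 = 47, q_3 = 4*3 + 2 = 14.

3/1, 7/2, 10/3, 47/14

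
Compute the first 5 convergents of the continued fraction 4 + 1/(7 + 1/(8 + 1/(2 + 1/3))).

4/1, 29/7, 236/57, 501/121, 1739/420

Using the convergent recurrence p_i = a_i*p_{i-1} + p_{i-2}, q_i = a_i*q_{i-1} + q_{i-2} with p_{-2}=0, p_{-1}=1, q_{-2}=1, q_{-1}=0:
  i=0: a_0=4, p_0 = 4*1 + 0 = 4, q_0 = 4*0 + 1 = 1.
  i=1: a_1=7, p_1 = 7*4 + 1 = 29, q_1 = 7*1 + 0 = 7.
  i=2: a_2=8, p_2 = 8*29 + 4 = 236, q_2 = 8*7 + 1 = 57.
  i=3: a_3=2, p_3 = 2*236 + 29 = 501, q_3 = 2*57 + 7 = 121.
  i=4: a_4=3, p_4 = 3*501 + 236 = 1739, q_4 = 3*121 + 57 = 420.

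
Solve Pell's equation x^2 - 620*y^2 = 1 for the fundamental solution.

First expand sqrt(620) as a continued fraction. With x_i = (sqrt(620) + m_i)/d_i and (m_0, d_0) = (0, 1): a_0 = floor(sqrt(620)) = 24, since 24^2 = 576 <= 620 < 625 = 25^2.
Iterate m_{i+1} = d_i*a_i - m_i, d_{i+1} = (620 - m_{i+1}^2)/d_i, a_{i+1} = floor((a_0 + m_{i+1})/d_{i+1}):
  m_1 = 1*24 - 0 = 24, d_1 = (620 - 24^2)/1 = 44/1 = 44, a_1 = floor((24 + 24)/44) = 1.
  m_2 = 44*1 - 24 = 20, d_2 = (620 - 20^2)/44 = 220/44 = 5, a_2 = floor((24 + 20)/5) = 8.
  m_3 = 5*8 - 20 = 20, d_3 = (620 - 20^2)/5 = 220/5 = 44, a_3 = floor((24 + 20)/44) = 1.
  m_4 = 44*1 - 20 = 24, d_4 = (620 - 24^2)/44 = 44/44 = 1, a_4 = floor((24 + 24)/1) = 48.
  m_5 = 1*48 - 24 = 24, d_5 = (620 - 24^2)/1 = 44/1 = 44: (m_5, d_5) = (m_1, d_1) = (24, 44), so from here the quotients repeat a_1, ..., a_4; the period length is 4.
So sqrt(620) = [24; (1, 8, 1, 48)] with period length k = 4.
k is even, so the fundamental solution of x^2 - 620y^2 = 1 is (p_{k-1}, q_{k-1}) = (p_3, q_3); compute convergents through index 3.
Convergents (p_i = a_i*p_{i-1} + p_{i-2}, q_i = a_i*q_{i-1} + q_{i-2} with p_{-2}=0, p_{-1}=1, q_{-2}=1, q_{-1}=0):
  i=0: a_0=24, p_0 = 24*1 + 0 = 24, q_0 = 24*0 + 1 = 1.
  i=1: a_1=1, p_1 = 1*24 + 1 = 25, q_1 = 1*1 + 0 = 1.
  i=2: a_2=8, p_2 = 8*25 + 24 = 224, q_2 = 8*1 + 1 = 9.
  i=3: a_3=1, p_3 = 1*224 + 25 = 249, q_3 = 1*9 + 1 = 10.
Check: 249^2 - 620*10^2 = 62001 - 62000 = 1, so (x, y) = (249, 10) solves the equation, and by the theorem it is the least positive solution.

(x, y) = (249, 10)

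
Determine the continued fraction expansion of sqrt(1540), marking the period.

[39; (4, 8, 2, 8, 4, 78)]

Write x_i = (sqrt(1540) + m_i)/d_i with (m_0, d_0) = (0, 1). a_0 = floor(sqrt(1540)) = 39, since 39^2 = 1521 <= 1540 < 1600 = 40^2.
Iterate m_{i+1} = d_i*a_i - m_i, d_{i+1} = (1540 - m_{i+1}^2)/d_i, a_{i+1} = floor((a_0 + m_{i+1})/d_{i+1}):
  m_1 = 1*39 - 0 = 39, d_1 = (1540 - 39^2)/1 = 19/1 = 19, a_1 = floor((39 + 39)/19) = 4.
  m_2 = 19*4 - 39 = 37, d_2 = (1540 - 37^2)/19 = 171/19 = 9, a_2 = floor((39 + 37)/9) = 8.
  m_3 = 9*8 - 37 = 35, d_3 = (1540 - 35^2)/9 = 315/9 = 35, a_3 = floor((39 + 35)/35) = 2.
  m_4 = 35*2 - 35 = 35, d_4 = (1540 - 35^2)/35 = 315/35 = 9, a_4 = floor((39 + 35)/9) = 8.
  m_5 = 9*8 - 35 = 37, d_5 = (1540 - 37^2)/9 = 171/9 = 19, a_5 = floor((39 + 37)/19) = 4.
  m_6 = 19*4 - 37 = 39, d_6 = (1540 - 39^2)/19 = 19/19 = 1, a_6 = floor((39 + 39)/1) = 78.
  m_7 = 1*78 - 39 = 39, d_7 = (1540 - 39^2)/1 = 19/1 = 19: (m_7, d_7) = (m_1, d_1) = (39, 19), so from here the quotients repeat a_1, ..., a_6; the period length is 6.
Hence the expansion of sqrt(1540) is a_0 = 39 followed by the repeating block 4, 8, 2, 8, 4, 78 (period 6).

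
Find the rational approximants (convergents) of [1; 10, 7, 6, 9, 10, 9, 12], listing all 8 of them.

Using the convergent recurrence p_i = a_i*p_{i-1} + p_{i-2}, q_i = a_i*q_{i-1} + q_{i-2} with p_{-2}=0, p_{-1}=1, q_{-2}=1, q_{-1}=0:
  i=0: a_0=1, p_0 = 1*1 + 0 = 1, q_0 = 1*0 + 1 = 1.
  i=1: a_1=10, p_1 = 10*1 + 1 = 11, q_1 = 10*1 + 0 = 10.
  i=2: a_2=7, p_2 = 7*11 + 1 = 78, q_2 = 7*10 + 1 = 71.
  i=3: a_3=6, p_3 = 6*78 + 11 = 479, q_3 = 6*71 + 10 = 436.
  i=4: a_4=9, p_4 = 9*479 + 78 = 4389, q_4 = 9*436 + 71 = 3995.
  i=5: a_5=10, p_5 = 10*4389 + 479 = 44369, q_5 = 10*3995 + 436 = 40386.
  i=6: a_6=9, p_6 = 9*44369 + 4389 = 403710, q_6 = 9*40386 + 3995 = 367469.
  i=7: a_7=12, p_7 = 12*403710 + 44369 = 4888889, q_7 = 12*367469 + 40386 = 4450014.

1/1, 11/10, 78/71, 479/436, 4389/3995, 44369/40386, 403710/367469, 4888889/4450014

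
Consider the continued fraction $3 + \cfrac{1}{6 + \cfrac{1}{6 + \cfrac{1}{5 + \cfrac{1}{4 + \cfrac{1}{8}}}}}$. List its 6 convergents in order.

Using the convergent recurrence p_i = a_i*p_{i-1} + p_{i-2}, q_i = a_i*q_{i-1} + q_{i-2} with p_{-2}=0, p_{-1}=1, q_{-2}=1, q_{-1}=0:
  i=0: a_0=3, p_0 = 3*1 + 0 = 3, q_0 = 3*0 + 1 = 1.
  i=1: a_1=6, p_1 = 6*3 + 1 = 19, q_1 = 6*1 + 0 = 6.
  i=2: a_2=6, p_2 = 6*19 + 3 = 117, q_2 = 6*6 + 1 = 37.
  i=3: a_3=5, p_3 = 5*117 + 19 = 604, q_3 = 5*37 + 6 = 191.
  i=4: a_4=4, p_4 = 4*604 + 117 = 2533, q_4 = 4*191 + 37 = 801.
  i=5: a_5=8, p_5 = 8*2533 + 604 = 20868, q_5 = 8*801 + 191 = 6599.

3/1, 19/6, 117/37, 604/191, 2533/801, 20868/6599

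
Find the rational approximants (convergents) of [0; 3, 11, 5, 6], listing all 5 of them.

0/1, 1/3, 11/34, 56/173, 347/1072

Using the convergent recurrence p_i = a_i*p_{i-1} + p_{i-2}, q_i = a_i*q_{i-1} + q_{i-2} with p_{-2}=0, p_{-1}=1, q_{-2}=1, q_{-1}=0:
  i=0: a_0=0, p_0 = 0*1 + 0 = 0, q_0 = 0*0 + 1 = 1.
  i=1: a_1=3, p_1 = 3*0 + 1 = 1, q_1 = 3*1 + 0 = 3.
  i=2: a_2=11, p_2 = 11*1 + 0 = 11, q_2 = 11*3 + 1 = 34.
  i=3: a_3=5, p_3 = 5*11 + 1 = 56, q_3 = 5*34 + 3 = 173.
  i=4: a_4=6, p_4 = 6*56 + 11 = 347, q_4 = 6*173 + 34 = 1072.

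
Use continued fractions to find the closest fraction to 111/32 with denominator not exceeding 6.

Expand x = 111/32 as a continued fraction with the Euclidean algorithm:
  111 = 3*32 + 15, so a_0 = 3.
  32 = 2*15 + 2, so a_1 = 2.
  15 = 7*2 + 1, so a_2 = 7.
  2 = 2*1 + 0, so a_3 = 2.
so x = [3; 2, 7, 2].
Convergents (p_i = a_i*p_{i-1} + p_{i-2}, q_i = a_i*q_{i-1} + q_{i-2} with p_{-2}=0, p_{-1}=1, q_{-2}=1, q_{-1}=0), until the denominator exceeds 6:
  i=0: a_0=3, p_0 = 3*1 + 0 = 3, q_0 = 3*0 + 1 = 1.
  i=1: a_1=2, p_1 = 2*3 + 1 = 7, q_1 = 2*1 + 0 = 2.
  i=2: a_2=7, p_2 = 7*7 + 3 = 52, q_2 = 7*2 + 1 = 15.
q_2 = 15 > 6, so the last convergent with denominator <= 6 is p_1/q_1 = 7/2.
The closest fraction with denominator <= 6 is either p_1/q_1 or the intermediate fraction (k*p_1 + p_0)/(k*q_1 + q_0) with the largest k >= 1 whose denominator stays <= 6; these approach x as k grows, and every other convergent or intermediate fraction in range is farther away.
Largest k: floor((6 - q_0)/q_1) = floor((6 - 1)/2) = 2.
That gives (2*7 + 3)/(2*2 + 1) = 17/5.
Compare the errors: |x - 7/2| = |111*2 - 7*32|/(32*2) = 2/64, and |x - 17/5| = |111*5 - 17*32|/(32*5) = 11/160.
Cross-multiplying, 2*160 = 320 < 704 = 11*64, so 2/64 is smaller: the convergent 7/2 is closer to x than 17/5.

7/2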